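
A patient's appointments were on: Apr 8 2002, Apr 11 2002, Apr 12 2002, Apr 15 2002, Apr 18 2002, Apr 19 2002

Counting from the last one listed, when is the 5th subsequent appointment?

May 2 2002

The gap pattern 3, 1, 3, 3, 1 repeats every 3 events.
These are the Mondays, Thursdays and Fridays of each week.
Next Monday: Apr 22 2002.
Next Thursday: Apr 25 2002.
The following Friday is Apr 26 2002.
Next Monday: Apr 29 2002.
Next Thursday: May 2 2002.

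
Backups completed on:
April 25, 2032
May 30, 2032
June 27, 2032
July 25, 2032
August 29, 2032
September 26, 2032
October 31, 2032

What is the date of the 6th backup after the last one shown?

These are Sundays with 35, 28, 28, 35, 28, 35-day gaps.
Each is the final Sunday of its month — May 30, 2032 is past the 28th, so '4th Sunday' doesn't fit.
November 2032 ends with Sunday November 28, 2032.
Last Sunday of December 2032: December 26, 2032.
Last Sunday of January 2033: January 30, 2033.
Last Sunday of February 2033: February 27, 2033.
March 2033 ends with Sunday March 27, 2033.
Last Sunday of April 2033: April 24, 2033.

April 24, 2033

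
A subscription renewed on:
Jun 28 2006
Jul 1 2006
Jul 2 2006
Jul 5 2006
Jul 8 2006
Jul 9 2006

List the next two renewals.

Jul 12 2006, Jul 15 2006

The gap pattern 3, 1, 3, 3, 1 repeats every 3 events.
These are the Wednesdays, Saturdays and Sundays of each week.
The following Wednesday is Jul 12 2006.
The following Saturday is Jul 15 2006.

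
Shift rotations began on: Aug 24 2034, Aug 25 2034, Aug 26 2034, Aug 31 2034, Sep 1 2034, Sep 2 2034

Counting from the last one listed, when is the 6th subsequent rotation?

Sep 16 2034

Every event lands on a Thursday or Friday or Saturday (gaps cycle 1, 1, 5, 1, 1).
So the schedule is: every Thursday, Friday and Saturday.
Next Thursday: Sep 7 2034.
Next Friday: Sep 8 2034.
The following Saturday is Sep 9 2034.
The following Thursday is Sep 14 2034.
Next Friday: Sep 15 2034.
The following Saturday is Sep 16 2034.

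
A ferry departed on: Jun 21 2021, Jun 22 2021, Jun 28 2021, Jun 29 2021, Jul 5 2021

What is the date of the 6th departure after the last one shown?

Gaps: 1, 6, 1, 6 days — not constant, but cyclic with period 2.
The events fall on every Monday and Tuesday.
Next Tuesday: Jul 6 2021.
The following Monday is Jul 12 2021.
Next Tuesday: Jul 13 2021.
The following Monday is Jul 19 2021.
The following Tuesday is Jul 20 2021.
Next Monday: Jul 26 2021.

Jul 26 2021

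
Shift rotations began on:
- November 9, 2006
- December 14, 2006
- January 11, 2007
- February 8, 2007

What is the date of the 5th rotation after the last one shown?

July 12, 2007

Gaps: 35, 28, 28 days — a mix of 28 and 35. Every date is a Thursday.
Each is the 2nd Thursday of its month.
March 2007 — 2nd Thursday is March 8, 2007.
2nd Thursday of April 2007: April 12, 2007.
May 2007 — 2nd Thursday is May 10, 2007.
2nd Thursday of June 2007: June 14, 2007.
July 2007 — 2nd Thursday is July 12, 2007.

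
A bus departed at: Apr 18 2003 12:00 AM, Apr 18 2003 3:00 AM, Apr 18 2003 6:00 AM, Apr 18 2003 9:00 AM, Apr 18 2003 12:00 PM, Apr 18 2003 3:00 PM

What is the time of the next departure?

Apr 18 2003 6:00 PM

The interval is a steady 3 hours (3, 3, 3, 3, 3).
Apr 18 2003 3:00 PM + 3 h = Apr 18 2003 6:00 PM.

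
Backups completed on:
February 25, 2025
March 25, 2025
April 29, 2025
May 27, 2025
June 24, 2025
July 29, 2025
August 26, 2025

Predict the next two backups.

September 30, 2025; October 28, 2025

These are Tuesdays with 28, 35, 28, 28, 35, 28-day gaps.
Each is the final Tuesday of its month — April 29, 2025 is past the 28th, so '4th Tuesday' doesn't fit.
Last Tuesday of September 2025: September 30, 2025.
Last Tuesday of October 2025: October 28, 2025.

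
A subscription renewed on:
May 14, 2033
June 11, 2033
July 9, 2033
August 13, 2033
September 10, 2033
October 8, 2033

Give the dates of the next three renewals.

These are Saturdays at 28- or 35-day spacing (28, 28, 35, 28, 28).
The pattern: 2nd Saturday of the month.
November 2033 — 2nd Saturday is November 12, 2033.
2nd Saturday of December 2033: December 10, 2033.
2nd Saturday of January 2034: January 14, 2034.

November 12, 2033; December 10, 2033; January 14, 2034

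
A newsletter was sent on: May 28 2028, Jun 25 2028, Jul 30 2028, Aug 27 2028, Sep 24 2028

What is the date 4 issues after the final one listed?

These are Sundays with 28, 35, 28, 28-day gaps.
Each is the final Sunday of its month — Jul 30 2028 is past the 28th, so '4th Sunday' doesn't fit.
Last Sunday of October 2028: Oct 29 2028.
Last Sunday of November 2028: Nov 26 2028.
Last Sunday of December 2028: Dec 31 2028.
January 2029 ends with Sunday Jan 28 2029.

Jan 28 2029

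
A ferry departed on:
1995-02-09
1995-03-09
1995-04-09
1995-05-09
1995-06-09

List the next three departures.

1995-07-09, 1995-08-09, 1995-09-09

The day-of-month is always 9 (28, 31, 30, 31 days between events).
So this recurs on the 9th of each month.
Next: July 1995 → 1995-07-09.
August 1995: 1995-08-09.
September 1995: 1995-09-09.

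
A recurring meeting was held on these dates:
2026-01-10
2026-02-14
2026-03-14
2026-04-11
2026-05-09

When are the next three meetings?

2026-06-13, 2026-07-11, 2026-08-08

Gaps: 35, 28, 28, 28 days — a mix of 28 and 35. Every date is a Saturday.
Each is the 2nd Saturday of its month.
2nd Saturday of June 2026: 2026-06-13.
July 2026 — 2nd Saturday is 2026-07-11.
August 2026 — 2nd Saturday is 2026-08-08.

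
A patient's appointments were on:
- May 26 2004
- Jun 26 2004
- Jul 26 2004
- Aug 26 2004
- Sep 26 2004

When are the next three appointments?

Oct 26 2004, Nov 26 2004, Dec 26 2004

The day-of-month is always 26 (31, 30, 31, 31 days between events).
So this recurs on the 26th of each month.
Next: October 2004 → Oct 26 2004.
November 2004: Nov 26 2004.
Next: December 2004 → Dec 26 2004.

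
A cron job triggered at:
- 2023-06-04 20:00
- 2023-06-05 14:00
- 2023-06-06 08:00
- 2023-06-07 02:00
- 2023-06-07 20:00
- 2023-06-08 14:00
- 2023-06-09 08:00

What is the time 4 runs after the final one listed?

The interval is a steady 18 hours (18, 18, 18, 18, 18, 18).
2023-06-09 08:00 + 18 h = 2023-06-10 02:00.
2023-06-10 02:00 + 18 h = 2023-06-10 20:00.
2023-06-10 20:00 + 18 h = 2023-06-11 14:00.
2023-06-11 14:00 + 18 h = 2023-06-12 08:00.

2023-06-12 08:00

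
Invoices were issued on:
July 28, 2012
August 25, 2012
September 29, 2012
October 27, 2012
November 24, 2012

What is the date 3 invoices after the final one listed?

February 23, 2013

Every date is a Saturday; gaps 28, 35, 28, 28 days.
Each is the last Saturday of its month (at least one falls on the 29th or later, ruling out '4th Saturday').
December 2012 ends with Saturday December 29, 2012.
January 2013 ends with Saturday January 26, 2013.
Last Saturday of February 2013: February 23, 2013.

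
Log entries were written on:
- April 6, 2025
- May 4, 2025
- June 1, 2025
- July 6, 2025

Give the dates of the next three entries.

August 3, 2025; September 7, 2025; October 5, 2025

These are Sundays at 28- or 35-day spacing (28, 28, 35).
The pattern: 1st Sunday of the month.
1st Sunday of August 2025: August 3, 2025.
1st Sunday of September 2025: September 7, 2025.
1st Sunday of October 2025: October 5, 2025.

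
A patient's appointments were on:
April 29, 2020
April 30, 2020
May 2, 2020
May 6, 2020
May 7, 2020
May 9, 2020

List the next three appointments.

The gap pattern 1, 2, 4, 1, 2 repeats every 3 events.
These are the Wednesdays, Thursdays and Saturdays of each week.
Next Wednesday: May 13, 2020.
Next Thursday: May 14, 2020.
Next Saturday: May 16, 2020.

May 13, 2020; May 14, 2020; May 16, 2020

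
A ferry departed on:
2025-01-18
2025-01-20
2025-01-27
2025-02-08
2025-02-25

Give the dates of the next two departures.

2025-03-19, 2025-04-15

Gaps: 2, 7, 12, 17 days — each gap is 5 larger than the previous one.
Next gap: 22 days. 2025-02-25 + 22 days = 2025-03-19.
Next gap: 27 days. 2025-03-19 + 27 days = 2025-04-15.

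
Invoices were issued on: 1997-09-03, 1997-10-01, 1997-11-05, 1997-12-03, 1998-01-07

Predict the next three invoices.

1998-02-04, 1998-03-04, 1998-04-01

All dates are Wednesdays, 28, 35, 28, 35 days apart.
Specifically, the 1st Wednesday of each month.
1st Wednesday of February 1998: 1998-02-04.
1st Wednesday of March 1998: 1998-03-04.
April 1998 — 1st Wednesday is 1998-04-01.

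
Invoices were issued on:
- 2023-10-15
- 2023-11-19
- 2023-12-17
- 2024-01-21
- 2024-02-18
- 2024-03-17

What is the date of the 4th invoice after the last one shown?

2024-07-21

These are Sundays at 28- or 35-day spacing (35, 28, 35, 28, 28).
The pattern: 3rd Sunday of the month.
3rd Sunday of April 2024: 2024-04-21.
3rd Sunday of May 2024: 2024-05-19.
3rd Sunday of June 2024: 2024-06-16.
3rd Sunday of July 2024: 2024-07-21.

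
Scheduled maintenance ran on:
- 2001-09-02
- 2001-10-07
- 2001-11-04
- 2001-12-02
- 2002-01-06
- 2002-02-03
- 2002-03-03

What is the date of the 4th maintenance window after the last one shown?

Gaps: 35, 28, 28, 35, 28, 28 days — a mix of 28 and 35. Every date is a Sunday.
Each is the 1st Sunday of its month.
1st Sunday of April 2002: 2002-04-07.
1st Sunday of May 2002: 2002-05-05.
1st Sunday of June 2002: 2002-06-02.
July 2002 — 1st Sunday is 2002-07-07.

2002-07-07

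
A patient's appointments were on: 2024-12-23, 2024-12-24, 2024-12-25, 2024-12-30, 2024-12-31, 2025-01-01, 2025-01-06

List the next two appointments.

The gap pattern 1, 1, 5, 1, 1, 5 repeats every 3 events.
These are the Mondays, Tuesdays and Wednesdays of each week.
The following Tuesday is 2025-01-07.
Next Wednesday: 2025-01-08.

2025-01-07, 2025-01-08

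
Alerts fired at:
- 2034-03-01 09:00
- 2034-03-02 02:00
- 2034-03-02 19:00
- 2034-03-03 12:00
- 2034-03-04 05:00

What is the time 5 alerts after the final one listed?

Spacing: 17, 17, 17, 17 h — constant 17 h.
2034-03-04 05:00 + 17 h = 2034-03-04 22:00.
2034-03-04 22:00 + 17 h = 2034-03-05 15:00.
2034-03-05 15:00 + 17 h = 2034-03-06 08:00.
2034-03-06 08:00 + 17 h = 2034-03-07 01:00.
2034-03-07 01:00 + 17 h = 2034-03-07 18:00.

2034-03-07 18:00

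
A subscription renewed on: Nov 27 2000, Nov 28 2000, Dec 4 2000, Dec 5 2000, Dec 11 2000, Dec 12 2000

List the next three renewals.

Dec 18 2000, Dec 19 2000, Dec 25 2000

The gap pattern 1, 6, 1, 6, 1 repeats every 2 events.
These are the Mondays and Tuesdays of each week.
Next Monday: Dec 18 2000.
Next Tuesday: Dec 19 2000.
The following Monday is Dec 25 2000.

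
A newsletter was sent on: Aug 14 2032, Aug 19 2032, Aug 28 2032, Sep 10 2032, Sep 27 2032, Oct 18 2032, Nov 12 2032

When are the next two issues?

Dec 11 2032, Jan 13 2033

The spacing grows by 4 each time: 5, 9, 13, 17, 21, 25 days.
Next gap: 29 days. Nov 12 2032 + 29 days = Dec 11 2032.
Next gap: 33 days. Dec 11 2032 + 33 days = Jan 13 2033.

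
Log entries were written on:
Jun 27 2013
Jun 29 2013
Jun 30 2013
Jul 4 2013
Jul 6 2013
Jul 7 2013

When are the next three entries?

The gap pattern 2, 1, 4, 2, 1 repeats every 3 events.
These are the Thursdays, Saturdays and Sundays of each week.
Next Thursday: Jul 11 2013.
The following Saturday is Jul 13 2013.
The following Sunday is Jul 14 2013.

Jul 11 2013, Jul 13 2013, Jul 14 2013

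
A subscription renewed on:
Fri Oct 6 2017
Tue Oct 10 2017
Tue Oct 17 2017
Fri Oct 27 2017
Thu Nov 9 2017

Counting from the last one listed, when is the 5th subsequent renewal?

Tue Feb 27 2018

Gaps: 4, 7, 10, 13 days — each gap is 3 larger than the previous one.
Next gap: 16 days. Thu Nov 9 2017 + 16 days = Sat Nov 25 2017.
Next gap: 19 days. Sat Nov 25 2017 + 19 days = Thu Dec 14 2017.
Next gap: 22 days. Thu Dec 14 2017 + 22 days = Fri Jan 5 2018.
Next gap: 25 days. Fri Jan 5 2018 + 25 days = Tue Jan 30 2018.
Next gap: 28 days. Tue Jan 30 2018 + 28 days = Tue Feb 27 2018.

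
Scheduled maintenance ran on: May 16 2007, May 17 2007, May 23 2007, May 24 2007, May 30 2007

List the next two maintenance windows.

Gaps: 1, 6, 1, 6 days — not constant, but cyclic with period 2.
The events fall on every Wednesday and Thursday.
The following Thursday is May 31 2007.
The following Wednesday is Jun 6 2007.

May 31 2007, Jun 6 2007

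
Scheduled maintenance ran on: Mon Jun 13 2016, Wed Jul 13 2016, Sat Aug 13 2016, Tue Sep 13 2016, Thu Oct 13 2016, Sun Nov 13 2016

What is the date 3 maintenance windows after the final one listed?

Mon Feb 13 2017

The day-of-month is always 13 (30, 31, 31, 30, 31 days between events).
So this recurs on the 13th of each month.
December 2016: Tue Dec 13 2016.
Next: January 2017 → Fri Jan 13 2017.
February 2017: Mon Feb 13 2017.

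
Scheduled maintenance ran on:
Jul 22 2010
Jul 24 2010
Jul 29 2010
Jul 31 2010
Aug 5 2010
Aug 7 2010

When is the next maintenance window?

Every event lands on a Thursday or Saturday (gaps cycle 2, 5, 2, 5, 2).
So the schedule is: every Thursday and Saturday.
Next Thursday: Aug 12 2010.

Aug 12 2010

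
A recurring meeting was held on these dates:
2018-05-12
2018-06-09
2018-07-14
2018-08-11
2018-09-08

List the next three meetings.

2018-10-13, 2018-11-10, 2018-12-08

These are Saturdays at 28- or 35-day spacing (28, 35, 28, 28).
The pattern: 2nd Saturday of the month.
October 2018 — 2nd Saturday is 2018-10-13.
November 2018 — 2nd Saturday is 2018-11-10.
December 2018 — 2nd Saturday is 2018-12-08.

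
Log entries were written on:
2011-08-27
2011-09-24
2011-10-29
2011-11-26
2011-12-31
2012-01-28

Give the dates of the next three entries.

These are Saturdays with 28, 35, 28, 35, 28-day gaps.
Each is the final Saturday of its month — 2011-10-29 is past the 28th, so '4th Saturday' doesn't fit.
February 2012 ends with Saturday 2012-02-25.
March 2012 ends with Saturday 2012-03-31.
Last Saturday of April 2012: 2012-04-28.

2012-02-25, 2012-03-31, 2012-04-28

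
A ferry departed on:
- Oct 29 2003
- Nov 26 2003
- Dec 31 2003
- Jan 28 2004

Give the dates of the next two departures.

Every date is a Wednesday; gaps 28, 35, 28 days.
Each is the last Wednesday of its month (at least one falls on the 29th or later, ruling out '4th Wednesday').
Last Wednesday of February 2004: Feb 25 2004.
March 2004 ends with Wednesday Mar 31 2004.

Feb 25 2004, Mar 31 2004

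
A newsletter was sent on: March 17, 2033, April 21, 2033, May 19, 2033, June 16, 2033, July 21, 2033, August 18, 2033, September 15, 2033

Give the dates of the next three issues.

Gaps: 35, 28, 28, 35, 28, 28 days — a mix of 28 and 35. Every date is a Thursday.
Each is the 3rd Thursday of its month.
3rd Thursday of October 2033: October 20, 2033.
November 2033 — 3rd Thursday is November 17, 2033.
December 2033 — 3rd Thursday is December 15, 2033.

October 20, 2033; November 17, 2033; December 15, 2033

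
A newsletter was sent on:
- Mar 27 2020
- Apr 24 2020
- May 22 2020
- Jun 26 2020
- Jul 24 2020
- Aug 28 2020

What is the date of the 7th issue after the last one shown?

Mar 26 2021

All dates are Fridays, 28, 28, 35, 28, 35 days apart.
Specifically, the 4th Friday of each month.
4th Friday of September 2020: Sep 25 2020.
October 2020 — 4th Friday is Oct 23 2020.
November 2020 — 4th Friday is Nov 27 2020.
December 2020 — 4th Friday is Dec 25 2020.
January 2021 — 4th Friday is Jan 22 2021.
4th Friday of February 2021: Feb 26 2021.
4th Friday of March 2021: Mar 26 2021.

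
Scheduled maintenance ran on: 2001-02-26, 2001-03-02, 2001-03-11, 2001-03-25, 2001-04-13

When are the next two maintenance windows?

2001-05-07, 2001-06-05

The spacing grows by 5 each time: 4, 9, 14, 19 days.
Next gap: 24 days. 2001-04-13 + 24 days = 2001-05-07.
Next gap: 29 days. 2001-05-07 + 29 days = 2001-06-05.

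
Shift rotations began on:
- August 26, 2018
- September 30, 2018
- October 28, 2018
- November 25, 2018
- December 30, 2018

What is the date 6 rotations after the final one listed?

June 30, 2019

All Sundays; the gaps (35, 28, 28, 35) vary with month length.
This is the last Sunday of each month.
January 2019 ends with Sunday January 27, 2019.
Last Sunday of February 2019: February 24, 2019.
Last Sunday of March 2019: March 31, 2019.
April 2019 ends with Sunday April 28, 2019.
May 2019 ends with Sunday May 26, 2019.
June 2019 ends with Sunday June 30, 2019.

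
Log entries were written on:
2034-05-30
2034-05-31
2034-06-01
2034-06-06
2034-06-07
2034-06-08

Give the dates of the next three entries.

The gap pattern 1, 1, 5, 1, 1 repeats every 3 events.
These are the Tuesdays, Wednesdays and Thursdays of each week.
Next Tuesday: 2034-06-13.
Next Wednesday: 2034-06-14.
Next Thursday: 2034-06-15.

2034-06-13, 2034-06-14, 2034-06-15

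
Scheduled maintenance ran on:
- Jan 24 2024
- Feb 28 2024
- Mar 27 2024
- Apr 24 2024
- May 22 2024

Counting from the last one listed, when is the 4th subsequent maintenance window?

Gaps: 35, 28, 28, 28 days — a mix of 28 and 35. Every date is a Wednesday.
Each is the 4th Wednesday of its month.
June 2024 — 4th Wednesday is Jun 26 2024.
July 2024 — 4th Wednesday is Jul 24 2024.
August 2024 — 4th Wednesday is Aug 28 2024.
4th Wednesday of September 2024: Sep 25 2024.

Sep 25 2024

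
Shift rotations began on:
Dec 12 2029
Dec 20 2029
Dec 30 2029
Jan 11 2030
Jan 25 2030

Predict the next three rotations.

Gaps: 8, 10, 12, 14 days — each gap is 2 larger than the previous one.
Next gap: 16 days. Jan 25 2030 + 16 days = Feb 10 2030.
Next gap: 18 days. Feb 10 2030 + 18 days = Feb 28 2030.
Next gap: 20 days. Feb 28 2030 + 20 days = Mar 20 2030.

Feb 10 2030, Feb 28 2030, Mar 20 2030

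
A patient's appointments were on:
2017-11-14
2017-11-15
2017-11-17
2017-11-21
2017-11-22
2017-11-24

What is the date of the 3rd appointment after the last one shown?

Gaps: 1, 2, 4, 1, 2 days — not constant, but cyclic with period 3.
The events fall on every Tuesday, Wednesday and Friday.
Next Tuesday: 2017-11-28.
The following Wednesday is 2017-11-29.
The following Friday is 2017-12-01.

2017-12-01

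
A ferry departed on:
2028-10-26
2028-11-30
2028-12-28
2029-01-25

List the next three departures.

These are Thursdays with 35, 28, 28-day gaps.
Each is the final Thursday of its month — 2028-11-30 is past the 28th, so '4th Thursday' doesn't fit.
February 2029 ends with Thursday 2029-02-22.
Last Thursday of March 2029: 2029-03-29.
Last Thursday of April 2029: 2029-04-26.

2029-02-22, 2029-03-29, 2029-04-26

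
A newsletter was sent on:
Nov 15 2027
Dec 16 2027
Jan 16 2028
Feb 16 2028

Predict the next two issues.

The spacing is 31, 31, 31 days — always 31 days.
Feb 16 2028 + 31 days = Mar 18 2028.
Mar 18 2028 + 31 days = Apr 18 2028.

Mar 18 2028, Apr 18 2028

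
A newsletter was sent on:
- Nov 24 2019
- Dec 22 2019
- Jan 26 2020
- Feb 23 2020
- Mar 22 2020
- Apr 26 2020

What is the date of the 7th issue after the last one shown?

Gaps: 28, 35, 28, 28, 35 days — a mix of 28 and 35. Every date is a Sunday.
Each is the 4th Sunday of its month.
4th Sunday of May 2020: May 24 2020.
June 2020 — 4th Sunday is Jun 28 2020.
July 2020 — 4th Sunday is Jul 26 2020.
August 2020 — 4th Sunday is Aug 23 2020.
4th Sunday of September 2020: Sep 27 2020.
4th Sunday of October 2020: Oct 25 2020.
November 2020 — 4th Sunday is Nov 22 2020.

Nov 22 2020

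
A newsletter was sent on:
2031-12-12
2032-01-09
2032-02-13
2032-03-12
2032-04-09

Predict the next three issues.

2032-05-14, 2032-06-11, 2032-07-09

Gaps: 28, 35, 28, 28 days — a mix of 28 and 35. Every date is a Friday.
Each is the 2nd Friday of its month.
2nd Friday of May 2032: 2032-05-14.
2nd Friday of June 2032: 2032-06-11.
July 2032 — 2nd Friday is 2032-07-09.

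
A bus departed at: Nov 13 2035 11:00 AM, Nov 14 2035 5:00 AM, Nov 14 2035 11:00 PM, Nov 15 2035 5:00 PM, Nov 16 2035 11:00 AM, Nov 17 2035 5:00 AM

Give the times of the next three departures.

The interval is a steady 18 hours (18, 18, 18, 18, 18).
Nov 17 2035 5:00 AM + 18 h = Nov 17 2035 11:00 PM.
Nov 17 2035 11:00 PM + 18 h = Nov 18 2035 5:00 PM.
Nov 18 2035 5:00 PM + 18 h = Nov 19 2035 11:00 AM.

Nov 17 2035 11:00 PM, Nov 18 2035 5:00 PM, Nov 19 2035 11:00 AM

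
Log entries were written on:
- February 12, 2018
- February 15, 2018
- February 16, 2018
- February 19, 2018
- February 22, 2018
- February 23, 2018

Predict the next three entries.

The gap pattern 3, 1, 3, 3, 1 repeats every 3 events.
These are the Mondays, Thursdays and Fridays of each week.
Next Monday: February 26, 2018.
The following Thursday is March 1, 2018.
Next Friday: March 2, 2018.

February 26, 2018; March 1, 2018; March 2, 2018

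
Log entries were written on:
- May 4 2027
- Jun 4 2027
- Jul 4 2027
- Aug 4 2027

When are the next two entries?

Each date is the 4th; the gaps (31, 30, 31) track the month lengths.
The rule is the 4th of each month.
September 2027: Sep 4 2027.
October 2027: Oct 4 2027.

Sep 4 2027, Oct 4 2027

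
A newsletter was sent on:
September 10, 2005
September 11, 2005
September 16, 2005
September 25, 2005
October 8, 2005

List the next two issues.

October 25, 2005; November 15, 2005

The spacing grows by 4 each time: 1, 5, 9, 13 days.
Next gap: 17 days. October 8, 2005 + 17 days = October 25, 2005.
Next gap: 21 days. October 25, 2005 + 21 days = November 15, 2005.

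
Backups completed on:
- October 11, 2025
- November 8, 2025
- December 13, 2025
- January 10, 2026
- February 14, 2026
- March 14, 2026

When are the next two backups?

Gaps: 28, 35, 28, 35, 28 days — a mix of 28 and 35. Every date is a Saturday.
Each is the 2nd Saturday of its month.
2nd Saturday of April 2026: April 11, 2026.
May 2026 — 2nd Saturday is May 9, 2026.

April 11, 2026; May 9, 2026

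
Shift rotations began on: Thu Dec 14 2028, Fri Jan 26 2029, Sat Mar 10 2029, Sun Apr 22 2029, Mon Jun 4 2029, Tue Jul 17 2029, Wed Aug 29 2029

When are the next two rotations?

Thu Oct 11 2029, Fri Nov 23 2029

The spacing is 43, 43, 43, 43, 43, 43 days — always 43 days.
Wed Aug 29 2029 + 43 days = Thu Oct 11 2029.
Thu Oct 11 2029 + 43 days = Fri Nov 23 2029.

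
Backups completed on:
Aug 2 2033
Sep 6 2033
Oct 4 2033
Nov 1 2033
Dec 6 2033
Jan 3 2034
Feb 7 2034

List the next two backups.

Gaps: 35, 28, 28, 35, 28, 35 days — a mix of 28 and 35. Every date is a Tuesday.
Each is the 1st Tuesday of its month.
March 2034 — 1st Tuesday is Mar 7 2034.
1st Tuesday of April 2034: Apr 4 2034.

Mar 7 2034, Apr 4 2034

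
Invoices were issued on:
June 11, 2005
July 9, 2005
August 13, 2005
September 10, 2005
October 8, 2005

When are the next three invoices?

Gaps: 28, 35, 28, 28 days — a mix of 28 and 35. Every date is a Saturday.
Each is the 2nd Saturday of its month.
2nd Saturday of November 2005: November 12, 2005.
2nd Saturday of December 2005: December 10, 2005.
January 2006 — 2nd Saturday is January 14, 2006.

November 12, 2005; December 10, 2005; January 14, 2006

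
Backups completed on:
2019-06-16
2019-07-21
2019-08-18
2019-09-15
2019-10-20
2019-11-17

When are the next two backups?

2019-12-15, 2020-01-19

These are Sundays at 28- or 35-day spacing (35, 28, 28, 35, 28).
The pattern: 3rd Sunday of the month.
December 2019 — 3rd Sunday is 2019-12-15.
3rd Sunday of January 2020: 2020-01-19.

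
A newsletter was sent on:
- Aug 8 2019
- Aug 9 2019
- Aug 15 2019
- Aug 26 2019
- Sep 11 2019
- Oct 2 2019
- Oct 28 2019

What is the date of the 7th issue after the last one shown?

Gaps: 1, 6, 11, 16, 21, 26 days — each gap is 5 larger than the previous one.
Next gap: 31 days. Oct 28 2019 + 31 days = Nov 28 2019.
Next gap: 36 days. Nov 28 2019 + 36 days = Jan 3 2020.
Next gap: 41 days. Jan 3 2020 + 41 days = Feb 13 2020.
Next gap: 46 days. Feb 13 2020 + 46 days = Mar 30 2020.
Next gap: 51 days. Mar 30 2020 + 51 days = May 20 2020.
Next gap: 56 days. May 20 2020 + 56 days = Jul 15 2020.
Next gap: 61 days. Jul 15 2020 + 61 days = Sep 14 2020.

Sep 14 2020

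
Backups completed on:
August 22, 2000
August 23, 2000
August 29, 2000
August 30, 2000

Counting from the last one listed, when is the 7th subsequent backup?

Gaps: 1, 6, 1 days — not constant, but cyclic with period 2.
The events fall on every Tuesday and Wednesday.
The following Tuesday is September 5, 2000.
The following Wednesday is September 6, 2000.
Next Tuesday: September 12, 2000.
The following Wednesday is September 13, 2000.
The following Tuesday is September 19, 2000.
Next Wednesday: September 20, 2000.
Next Tuesday: September 26, 2000.

September 26, 2000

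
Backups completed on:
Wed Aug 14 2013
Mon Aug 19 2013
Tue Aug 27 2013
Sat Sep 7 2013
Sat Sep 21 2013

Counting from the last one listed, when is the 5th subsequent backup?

Gaps: 5, 8, 11, 14 days — each gap is 3 larger than the previous one.
Next gap: 17 days. Sat Sep 21 2013 + 17 days = Tue Oct 8 2013.
Next gap: 20 days. Tue Oct 8 2013 + 20 days = Mon Oct 28 2013.
Next gap: 23 days. Mon Oct 28 2013 + 23 days = Wed Nov 20 2013.
Next gap: 26 days. Wed Nov 20 2013 + 26 days = Mon Dec 16 2013.
Next gap: 29 days. Mon Dec 16 2013 + 29 days = Tue Jan 14 2014.

Tue Jan 14 2014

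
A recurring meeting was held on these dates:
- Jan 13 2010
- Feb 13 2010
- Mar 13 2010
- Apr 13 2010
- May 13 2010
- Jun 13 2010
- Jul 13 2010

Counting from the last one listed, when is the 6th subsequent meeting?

The day-of-month is always 13 (31, 28, 31, 30, 31, 30 days between events).
So this recurs on the 13th of each month.
Next: August 2010 → Aug 13 2010.
September 2010: Sep 13 2010.
October 2010: Oct 13 2010.
November 2010: Nov 13 2010.
Next: December 2010 → Dec 13 2010.
Next: January 2011 → Jan 13 2011.

Jan 13 2011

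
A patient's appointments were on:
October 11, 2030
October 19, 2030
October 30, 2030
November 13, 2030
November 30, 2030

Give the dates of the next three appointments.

Intervals are 8, 11, 14, 17 days — an arithmetic progression with common difference 3.
Next gap: 20 days. November 30, 2030 + 20 days = December 20, 2030.
Next gap: 23 days. December 20, 2030 + 23 days = January 12, 2031.
Next gap: 26 days. January 12, 2031 + 26 days = February 7, 2031.

December 20, 2030; January 12, 2031; February 7, 2031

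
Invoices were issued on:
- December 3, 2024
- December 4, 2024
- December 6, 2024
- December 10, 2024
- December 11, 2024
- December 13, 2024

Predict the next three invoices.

December 17, 2024; December 18, 2024; December 20, 2024

Every event lands on a Tuesday or Wednesday or Friday (gaps cycle 1, 2, 4, 1, 2).
So the schedule is: every Tuesday, Wednesday and Friday.
Next Tuesday: December 17, 2024.
The following Wednesday is December 18, 2024.
The following Friday is December 20, 2024.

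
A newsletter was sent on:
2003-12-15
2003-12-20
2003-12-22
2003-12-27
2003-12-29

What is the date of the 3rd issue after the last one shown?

2004-01-10

Gaps: 5, 2, 5, 2 days — not constant, but cyclic with period 2.
The events fall on every Monday and Saturday.
The following Saturday is 2004-01-03.
Next Monday: 2004-01-05.
Next Saturday: 2004-01-10.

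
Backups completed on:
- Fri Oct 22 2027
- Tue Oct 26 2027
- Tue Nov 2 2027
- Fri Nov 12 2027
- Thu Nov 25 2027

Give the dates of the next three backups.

Sat Dec 11 2027, Thu Dec 30 2027, Fri Jan 21 2028

Intervals are 4, 7, 10, 13 days — an arithmetic progression with common difference 3.
Next gap: 16 days. Thu Nov 25 2027 + 16 days = Sat Dec 11 2027.
Next gap: 19 days. Sat Dec 11 2027 + 19 days = Thu Dec 30 2027.
Next gap: 22 days. Thu Dec 30 2027 + 22 days = Fri Jan 21 2028.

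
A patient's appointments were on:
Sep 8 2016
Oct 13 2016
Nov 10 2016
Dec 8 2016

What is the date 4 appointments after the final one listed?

These are Thursdays at 28- or 35-day spacing (35, 28, 28).
The pattern: 2nd Thursday of the month.
2nd Thursday of January 2017: Jan 12 2017.
2nd Thursday of February 2017: Feb 9 2017.
March 2017 — 2nd Thursday is Mar 9 2017.
April 2017 — 2nd Thursday is Apr 13 2017.

Apr 13 2017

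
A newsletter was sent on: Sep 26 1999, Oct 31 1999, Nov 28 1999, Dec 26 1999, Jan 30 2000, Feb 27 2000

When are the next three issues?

Mar 26 2000, Apr 30 2000, May 28 2000

All Sundays; the gaps (35, 28, 28, 35, 28) vary with month length.
This is the last Sunday of each month.
March 2000 ends with Sunday Mar 26 2000.
April 2000 ends with Sunday Apr 30 2000.
May 2000 ends with Sunday May 28 2000.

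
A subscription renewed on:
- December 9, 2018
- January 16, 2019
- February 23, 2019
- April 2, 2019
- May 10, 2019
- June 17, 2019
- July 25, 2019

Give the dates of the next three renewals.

September 1, 2019; October 9, 2019; November 16, 2019

Every event comes 38 days after the last (38, 38, 38, 38, 38, 38).
July 25, 2019 + 38 days = September 1, 2019.
September 1, 2019 + 38 days = October 9, 2019.
October 9, 2019 + 38 days = November 16, 2019.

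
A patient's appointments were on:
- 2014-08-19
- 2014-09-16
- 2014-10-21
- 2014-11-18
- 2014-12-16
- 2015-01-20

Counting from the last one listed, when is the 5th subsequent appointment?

These are Tuesdays at 28- or 35-day spacing (28, 35, 28, 28, 35).
The pattern: 3rd Tuesday of the month.
February 2015 — 3rd Tuesday is 2015-02-17.
3rd Tuesday of March 2015: 2015-03-17.
April 2015 — 3rd Tuesday is 2015-04-21.
3rd Tuesday of May 2015: 2015-05-19.
3rd Tuesday of June 2015: 2015-06-16.

2015-06-16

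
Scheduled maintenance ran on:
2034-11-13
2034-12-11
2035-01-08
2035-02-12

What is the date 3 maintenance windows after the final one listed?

All dates are Mondays, 28, 28, 35 days apart.
Specifically, the 2nd Monday of each month.
2nd Monday of March 2035: 2035-03-12.
2nd Monday of April 2035: 2035-04-09.
2nd Monday of May 2035: 2035-05-14.

2035-05-14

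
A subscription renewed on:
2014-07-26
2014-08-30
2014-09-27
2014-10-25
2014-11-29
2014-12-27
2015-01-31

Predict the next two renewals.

2015-02-28, 2015-03-28

All Saturdays; the gaps (35, 28, 28, 35, 28, 35) vary with month length.
This is the last Saturday of each month.
February 2015 ends with Saturday 2015-02-28.
March 2015 ends with Saturday 2015-03-28.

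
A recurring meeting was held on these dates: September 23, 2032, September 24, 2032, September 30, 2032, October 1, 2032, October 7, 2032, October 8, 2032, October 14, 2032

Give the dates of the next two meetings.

October 15, 2032; October 21, 2032

Gaps: 1, 6, 1, 6, 1, 6 days — not constant, but cyclic with period 2.
The events fall on every Thursday and Friday.
The following Friday is October 15, 2032.
Next Thursday: October 21, 2032.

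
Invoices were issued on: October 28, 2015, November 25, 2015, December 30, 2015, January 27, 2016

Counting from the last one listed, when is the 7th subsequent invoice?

August 31, 2016

These are Wednesdays with 28, 35, 28-day gaps.
Each is the final Wednesday of its month — December 30, 2015 is past the 28th, so '4th Wednesday' doesn't fit.
February 2016 ends with Wednesday February 24, 2016.
March 2016 ends with Wednesday March 30, 2016.
Last Wednesday of April 2016: April 27, 2016.
Last Wednesday of May 2016: May 25, 2016.
Last Wednesday of June 2016: June 29, 2016.
Last Wednesday of July 2016: July 27, 2016.
Last Wednesday of August 2016: August 31, 2016.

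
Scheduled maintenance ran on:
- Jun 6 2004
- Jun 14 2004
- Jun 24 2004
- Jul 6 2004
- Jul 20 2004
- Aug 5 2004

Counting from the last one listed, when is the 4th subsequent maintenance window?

The spacing grows by 2 each time: 8, 10, 12, 14, 16 days.
Next gap: 18 days. Aug 5 2004 + 18 days = Aug 23 2004.
Next gap: 20 days. Aug 23 2004 + 20 days = Sep 12 2004.
Next gap: 22 days. Sep 12 2004 + 22 days = Oct 4 2004.
Next gap: 24 days. Oct 4 2004 + 24 days = Oct 28 2004.

Oct 28 2004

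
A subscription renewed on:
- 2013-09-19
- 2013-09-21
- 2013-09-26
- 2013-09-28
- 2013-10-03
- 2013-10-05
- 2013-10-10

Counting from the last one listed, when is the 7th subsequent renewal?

2013-11-02

The gap pattern 2, 5, 2, 5, 2, 5 repeats every 2 events.
These are the Thursdays and Saturdays of each week.
Next Saturday: 2013-10-12.
The following Thursday is 2013-10-17.
Next Saturday: 2013-10-19.
The following Thursday is 2013-10-24.
Next Saturday: 2013-10-26.
The following Thursday is 2013-10-31.
The following Saturday is 2013-11-02.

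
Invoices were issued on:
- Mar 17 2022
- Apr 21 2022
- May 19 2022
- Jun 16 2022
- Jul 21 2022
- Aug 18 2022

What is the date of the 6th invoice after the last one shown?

These are Thursdays at 28- or 35-day spacing (35, 28, 28, 35, 28).
The pattern: 3rd Thursday of the month.
3rd Thursday of September 2022: Sep 15 2022.
3rd Thursday of October 2022: Oct 20 2022.
November 2022 — 3rd Thursday is Nov 17 2022.
3rd Thursday of December 2022: Dec 15 2022.
3rd Thursday of January 2023: Jan 19 2023.
February 2023 — 3rd Thursday is Feb 16 2023.

Feb 16 2023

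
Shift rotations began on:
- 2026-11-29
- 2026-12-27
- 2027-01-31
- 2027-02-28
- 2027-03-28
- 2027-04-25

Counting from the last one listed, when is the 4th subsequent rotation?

2027-08-29

These are Sundays with 28, 35, 28, 28, 28-day gaps.
Each is the final Sunday of its month — 2026-11-29 is past the 28th, so '4th Sunday' doesn't fit.
May 2027 ends with Sunday 2027-05-30.
Last Sunday of June 2027: 2027-06-27.
July 2027 ends with Sunday 2027-07-25.
August 2027 ends with Sunday 2027-08-29.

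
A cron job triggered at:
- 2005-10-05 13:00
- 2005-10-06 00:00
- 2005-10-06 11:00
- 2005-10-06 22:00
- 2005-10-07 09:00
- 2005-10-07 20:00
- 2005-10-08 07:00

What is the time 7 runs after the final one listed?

The interval is a steady 11 hours (11, 11, 11, 11, 11, 11).
2005-10-08 07:00 + 11 h = 2005-10-08 18:00.
2005-10-08 18:00 + 11 h = 2005-10-09 05:00.
2005-10-09 05:00 + 11 h = 2005-10-09 16:00.
2005-10-09 16:00 + 11 h = 2005-10-10 03:00.
2005-10-10 03:00 + 11 h = 2005-10-10 14:00.
2005-10-10 14:00 + 11 h = 2005-10-11 01:00.
2005-10-11 01:00 + 11 h = 2005-10-11 12:00.

2005-10-11 12:00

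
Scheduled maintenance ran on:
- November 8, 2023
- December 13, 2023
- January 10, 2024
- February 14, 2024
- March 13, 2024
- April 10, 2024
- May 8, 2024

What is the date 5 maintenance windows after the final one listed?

All dates are Wednesdays, 35, 28, 35, 28, 28, 28 days apart.
Specifically, the 2nd Wednesday of each month.
2nd Wednesday of June 2024: June 12, 2024.
2nd Wednesday of July 2024: July 10, 2024.
2nd Wednesday of August 2024: August 14, 2024.
2nd Wednesday of September 2024: September 11, 2024.
2nd Wednesday of October 2024: October 9, 2024.

October 9, 2024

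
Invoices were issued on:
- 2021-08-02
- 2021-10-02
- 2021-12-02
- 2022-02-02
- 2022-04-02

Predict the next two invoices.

2022-06-02, 2022-08-02

The day-of-month is always 2 (61, 61, 62, 59 days between events).
So this recurs on the 2nd of every 2 months.
June 2022: 2022-06-02.
Next: August 2022 → 2022-08-02.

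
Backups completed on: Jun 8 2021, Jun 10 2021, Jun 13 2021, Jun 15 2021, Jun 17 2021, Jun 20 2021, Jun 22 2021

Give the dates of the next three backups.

Gaps: 2, 3, 2, 2, 3, 2 days — not constant, but cyclic with period 3.
The events fall on every Tuesday, Thursday and Sunday.
Next Thursday: Jun 24 2021.
The following Sunday is Jun 27 2021.
Next Tuesday: Jun 29 2021.

Jun 24 2021, Jun 27 2021, Jun 29 2021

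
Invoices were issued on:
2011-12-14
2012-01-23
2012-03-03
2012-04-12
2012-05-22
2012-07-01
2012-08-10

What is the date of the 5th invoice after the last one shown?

Every event comes 40 days after the last (40, 40, 40, 40, 40, 40).
2012-08-10 + 40 days = 2012-09-19.
2012-09-19 + 40 days = 2012-10-29.
2012-10-29 + 40 days = 2012-12-08.
2012-12-08 + 40 days = 2013-01-17.
2013-01-17 + 40 days = 2013-02-26.

2013-02-26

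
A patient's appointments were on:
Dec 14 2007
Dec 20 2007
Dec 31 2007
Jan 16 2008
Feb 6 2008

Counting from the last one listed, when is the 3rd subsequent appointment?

May 9 2008

The spacing grows by 5 each time: 6, 11, 16, 21 days.
Next gap: 26 days. Feb 6 2008 + 26 days = Mar 3 2008.
Next gap: 31 days. Mar 3 2008 + 31 days = Apr 3 2008.
Next gap: 36 days. Apr 3 2008 + 36 days = May 9 2008.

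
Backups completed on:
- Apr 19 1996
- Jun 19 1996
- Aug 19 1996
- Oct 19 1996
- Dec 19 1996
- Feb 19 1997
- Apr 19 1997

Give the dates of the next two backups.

Jun 19 1997, Aug 19 1997

Gaps: 61, 61, 61, 61, 62, 59 days — not constant. Every event is on the 19th of the month.
Pattern: the 19th of every 2 months.
Next: June 1997 → Jun 19 1997.
August 1997: Aug 19 1997.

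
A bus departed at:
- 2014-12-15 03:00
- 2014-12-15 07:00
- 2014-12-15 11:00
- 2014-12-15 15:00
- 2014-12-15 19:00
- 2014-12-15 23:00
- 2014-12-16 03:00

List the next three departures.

2014-12-16 07:00, 2014-12-16 11:00, 2014-12-16 15:00

The interval is a steady 4 hours (4, 4, 4, 4, 4, 4).
2014-12-16 03:00 + 4 h = 2014-12-16 07:00.
2014-12-16 07:00 + 4 h = 2014-12-16 11:00.
2014-12-16 11:00 + 4 h = 2014-12-16 15:00.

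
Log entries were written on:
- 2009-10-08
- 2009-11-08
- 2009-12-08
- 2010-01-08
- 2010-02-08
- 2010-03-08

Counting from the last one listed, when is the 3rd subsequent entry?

Each date is the 8th; the gaps (31, 30, 31, 31, 28) track the month lengths.
The rule is the 8th of each month.
Next: April 2010 → 2010-04-08.
Next: May 2010 → 2010-05-08.
June 2010: 2010-06-08.

2010-06-08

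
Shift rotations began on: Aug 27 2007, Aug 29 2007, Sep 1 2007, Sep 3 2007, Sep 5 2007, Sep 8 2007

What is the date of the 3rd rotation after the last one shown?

Every event lands on a Monday or Wednesday or Saturday (gaps cycle 2, 3, 2, 2, 3).
So the schedule is: every Monday, Wednesday and Saturday.
Next Monday: Sep 10 2007.
Next Wednesday: Sep 12 2007.
The following Saturday is Sep 15 2007.

Sep 15 2007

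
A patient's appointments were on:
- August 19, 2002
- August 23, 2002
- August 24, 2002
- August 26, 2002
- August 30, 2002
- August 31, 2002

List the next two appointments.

September 2, 2002; September 6, 2002

The gap pattern 4, 1, 2, 4, 1 repeats every 3 events.
These are the Mondays, Fridays and Saturdays of each week.
Next Monday: September 2, 2002.
The following Friday is September 6, 2002.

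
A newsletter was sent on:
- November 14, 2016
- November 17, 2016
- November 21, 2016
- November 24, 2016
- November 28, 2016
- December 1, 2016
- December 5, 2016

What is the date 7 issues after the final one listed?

The gap pattern 3, 4, 3, 4, 3, 4 repeats every 2 events.
These are the Mondays and Thursdays of each week.
The following Thursday is December 8, 2016.
The following Monday is December 12, 2016.
The following Thursday is December 15, 2016.
The following Monday is December 19, 2016.
Next Thursday: December 22, 2016.
The following Monday is December 26, 2016.
The following Thursday is December 29, 2016.

December 29, 2016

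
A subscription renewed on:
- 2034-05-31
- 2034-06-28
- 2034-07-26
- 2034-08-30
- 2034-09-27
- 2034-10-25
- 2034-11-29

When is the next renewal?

All Wednesdays; the gaps (28, 28, 35, 28, 28, 35) vary with month length.
This is the last Wednesday of each month.
Last Wednesday of December 2034: 2034-12-27.

2034-12-27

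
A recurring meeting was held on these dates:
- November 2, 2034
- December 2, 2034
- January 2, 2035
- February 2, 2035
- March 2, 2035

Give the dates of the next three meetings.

Each date is the 2nd; the gaps (30, 31, 31, 28) track the month lengths.
The rule is the 2nd of each month.
April 2035: April 2, 2035.
May 2035: May 2, 2035.
Next: June 2035 → June 2, 2035.

April 2, 2035; May 2, 2035; June 2, 2035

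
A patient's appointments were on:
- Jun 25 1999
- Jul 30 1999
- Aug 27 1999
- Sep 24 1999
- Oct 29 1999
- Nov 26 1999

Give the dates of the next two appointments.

Dec 31 1999, Jan 28 2000

These are Fridays with 35, 28, 28, 35, 28-day gaps.
Each is the final Friday of its month — Jul 30 1999 is past the 28th, so '4th Friday' doesn't fit.
Last Friday of December 1999: Dec 31 1999.
Last Friday of January 2000: Jan 28 2000.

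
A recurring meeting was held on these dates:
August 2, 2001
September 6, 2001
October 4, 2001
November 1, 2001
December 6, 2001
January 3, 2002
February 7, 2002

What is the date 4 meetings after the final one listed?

These are Thursdays at 28- or 35-day spacing (35, 28, 28, 35, 28, 35).
The pattern: 1st Thursday of the month.
March 2002 — 1st Thursday is March 7, 2002.
April 2002 — 1st Thursday is April 4, 2002.
May 2002 — 1st Thursday is May 2, 2002.
June 2002 — 1st Thursday is June 6, 2002.

June 6, 2002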